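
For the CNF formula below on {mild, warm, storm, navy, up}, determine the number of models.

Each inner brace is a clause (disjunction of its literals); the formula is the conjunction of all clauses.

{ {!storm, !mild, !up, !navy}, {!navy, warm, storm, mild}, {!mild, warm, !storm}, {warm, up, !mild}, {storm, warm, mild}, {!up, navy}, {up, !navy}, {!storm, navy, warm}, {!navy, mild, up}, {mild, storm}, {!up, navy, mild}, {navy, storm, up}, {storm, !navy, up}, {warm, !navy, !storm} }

There are 2^5 = 32 truth assignments over (mild, warm, storm, navy, up).
Split on warm. With warm = true, the clauses containing warm are satisfied and !warm drops from the rest; 4 of the 2^4 = 16 assignments to the other variables satisfy what remains.
With warm = false, by the same count on the reduced clause set, 1 assignment works.
Total: 4 + 1 = 5.

5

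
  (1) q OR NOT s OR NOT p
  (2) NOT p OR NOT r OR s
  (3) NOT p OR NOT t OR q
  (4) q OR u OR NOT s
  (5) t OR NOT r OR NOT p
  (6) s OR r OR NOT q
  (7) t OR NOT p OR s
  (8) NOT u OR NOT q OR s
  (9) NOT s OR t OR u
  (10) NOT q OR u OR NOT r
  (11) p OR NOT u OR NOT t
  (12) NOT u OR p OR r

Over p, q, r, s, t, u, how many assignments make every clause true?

There are 2^6 = 64 truth assignments over (p, q, r, s, t, u).
Split on r. With r = true, the clauses containing r are satisfied and NOT r drops from the rest; 6 of the 2^5 = 32 assignments to the other variables satisfy what remains.
With r = false, by the same count on the reduced clause set, 6 assignments work.
Total: 6 + 6 = 12.

12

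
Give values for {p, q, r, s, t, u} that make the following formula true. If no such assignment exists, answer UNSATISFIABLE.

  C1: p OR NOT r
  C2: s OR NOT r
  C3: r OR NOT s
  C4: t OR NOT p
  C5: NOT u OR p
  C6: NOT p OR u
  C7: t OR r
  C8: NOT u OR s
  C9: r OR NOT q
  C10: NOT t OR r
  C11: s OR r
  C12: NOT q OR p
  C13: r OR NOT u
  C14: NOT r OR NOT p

UNSATISFIABLE

Case p = true:
Unit clause (t) forces t = true.
Unit clause (u) forces u = true.
Unit clause (s) forces s = true.
Unit clause (r) forces r = true.
That conflicts with the unit clause (NOT r).
Backtrack on p: now try p = false.
Unit clause (NOT r) forces r = false.
Unit clause (NOT s) forces s = false.
That conflicts with the unit clause (s).
Neither p = true nor p = false works.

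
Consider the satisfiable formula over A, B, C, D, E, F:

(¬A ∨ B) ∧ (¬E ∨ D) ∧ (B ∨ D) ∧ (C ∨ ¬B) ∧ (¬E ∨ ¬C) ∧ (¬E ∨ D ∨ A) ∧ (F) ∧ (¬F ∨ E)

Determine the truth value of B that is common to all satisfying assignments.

False

Suppose B = True.
The clause (C) is unit, so C = True.
The clause (¬E) is unit, so E = False.
The clause (F) is unit, so F = True.
But (¬F) is also a unit clause — contradiction.
So every satisfying assignment has B = False.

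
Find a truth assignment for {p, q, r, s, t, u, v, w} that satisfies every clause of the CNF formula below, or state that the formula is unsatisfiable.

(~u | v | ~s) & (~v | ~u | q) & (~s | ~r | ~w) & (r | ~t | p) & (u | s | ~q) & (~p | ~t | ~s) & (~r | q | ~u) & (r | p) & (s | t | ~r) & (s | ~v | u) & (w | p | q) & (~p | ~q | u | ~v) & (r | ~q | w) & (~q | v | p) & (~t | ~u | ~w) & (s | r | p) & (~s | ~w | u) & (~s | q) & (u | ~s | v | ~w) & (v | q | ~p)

Try r = 1.
Try s = 1.
The clause (~w) is unit, so w = 0.
The clause (q) is unit, so q = 1.
Try u = 1.
The clause (v) is unit, so v = 1.
Try p = 0.
No clause remains; t is free.

p ↦ 0, q ↦ 1, r ↦ 1, s ↦ 1, t ↦ 0, u ↦ 1, v ↦ 1, w ↦ 0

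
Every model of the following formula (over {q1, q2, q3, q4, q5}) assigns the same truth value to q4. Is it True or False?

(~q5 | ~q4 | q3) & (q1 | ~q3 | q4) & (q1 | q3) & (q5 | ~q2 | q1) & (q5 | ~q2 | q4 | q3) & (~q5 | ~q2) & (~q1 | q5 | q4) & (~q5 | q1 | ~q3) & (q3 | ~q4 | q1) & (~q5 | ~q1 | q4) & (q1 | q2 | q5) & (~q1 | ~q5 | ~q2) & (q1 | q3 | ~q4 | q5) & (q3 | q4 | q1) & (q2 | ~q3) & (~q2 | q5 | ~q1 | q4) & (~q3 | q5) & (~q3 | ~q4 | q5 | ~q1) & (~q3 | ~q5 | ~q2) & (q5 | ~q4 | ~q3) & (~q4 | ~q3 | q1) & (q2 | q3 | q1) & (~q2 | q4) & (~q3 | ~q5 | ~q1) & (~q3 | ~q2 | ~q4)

True

Suppose q4 = 0.
(~q2) alone gives q2 = 0.
(~q3) alone gives q3 = 0.
(q1) alone gives q1 = 1.
(q5) alone gives q5 = 1.
Now (~q5) is unsatisfied and unit — conflict.
So every satisfying assignment has q4 = True.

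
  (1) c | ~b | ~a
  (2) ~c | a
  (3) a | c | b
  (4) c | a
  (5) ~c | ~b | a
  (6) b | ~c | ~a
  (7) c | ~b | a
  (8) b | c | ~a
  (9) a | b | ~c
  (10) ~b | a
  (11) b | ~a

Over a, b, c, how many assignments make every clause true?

There are 2^3 = 8 truth assignments over (a, b, c).
Split on c. With c = 1, the clauses containing c are satisfied and ~c drops from the rest; 1 of the 2^2 = 4 assignments to the other variables satisfy what remains.
With c = 0, by the same count on the reduced clause set, 0 assignments work.
(One model: a=T, b=T, c=T.)
Total: 1 + 0 = 1.

1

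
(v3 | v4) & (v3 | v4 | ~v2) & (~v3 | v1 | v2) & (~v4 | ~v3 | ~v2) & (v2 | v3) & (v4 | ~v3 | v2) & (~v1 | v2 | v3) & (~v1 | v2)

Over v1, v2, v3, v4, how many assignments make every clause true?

There are 2^4 = 16 truth assignments over (v1, v2, v3, v4).
Check each against the 8 clauses (columns in the order v1, v2, v3, v4):
  F F F F  ✗ fails (v3 | v4)
  F F F T  ✗ fails (v2 | v3)
  F F T F  ✗ fails (~v3 | v1 | v2)
  F F T T  ✗ fails (~v3 | v1 | v2)
  F T F F  ✗ fails (v3 | v4)
  F T F T  ✓ satisfies all
  F T T F  ✓ satisfies all
  F T T T  ✗ fails (~v4 | ~v3 | ~v2)
  T F F F  ✗ fails (v3 | v4)
  T F F T  ✗ fails (v2 | v3)
  T F T F  ✗ fails (v4 | ~v3 | v2)
  T F T T  ✗ fails (~v1 | v2)
  T T F F  ✗ fails (v3 | v4)
  T T F T  ✓ satisfies all
  T T T F  ✓ satisfies all
  T T T T  ✗ fails (~v4 | ~v3 | ~v2)
4 of the 16 rows are models.

4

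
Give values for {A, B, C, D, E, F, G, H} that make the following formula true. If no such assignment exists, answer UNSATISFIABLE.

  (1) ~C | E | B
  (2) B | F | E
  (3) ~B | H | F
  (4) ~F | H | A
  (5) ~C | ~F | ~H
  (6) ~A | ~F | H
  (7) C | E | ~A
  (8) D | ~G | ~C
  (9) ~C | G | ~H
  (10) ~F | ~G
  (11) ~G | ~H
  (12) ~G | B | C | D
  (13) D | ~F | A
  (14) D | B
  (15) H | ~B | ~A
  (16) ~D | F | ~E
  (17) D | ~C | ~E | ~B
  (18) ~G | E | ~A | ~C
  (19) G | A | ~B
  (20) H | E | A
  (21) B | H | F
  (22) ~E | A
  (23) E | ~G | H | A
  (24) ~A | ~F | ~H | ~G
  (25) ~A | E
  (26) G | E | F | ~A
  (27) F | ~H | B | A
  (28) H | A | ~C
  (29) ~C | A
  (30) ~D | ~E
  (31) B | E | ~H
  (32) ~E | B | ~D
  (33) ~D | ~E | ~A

A: 1; B: 1; C: 0; D: 0; E: 1; F: 1; G: 0; H: 1

Suppose F = 1.
Unit clause (~G) forces G = 0.
Suppose H = 1.
Unit clause (~C) forces C = 0.
Suppose E = 1.
Unit clause (A) forces A = 1.
Unit clause (~D) forces D = 0.
Unit clause (B) forces B = 1.
Every clause now holds.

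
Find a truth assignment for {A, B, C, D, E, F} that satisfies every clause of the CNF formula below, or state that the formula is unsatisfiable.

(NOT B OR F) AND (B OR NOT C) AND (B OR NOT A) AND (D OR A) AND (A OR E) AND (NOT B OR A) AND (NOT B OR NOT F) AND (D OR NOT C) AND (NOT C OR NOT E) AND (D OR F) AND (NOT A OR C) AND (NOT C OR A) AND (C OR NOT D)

Try B = false.
Unit clause (NOT C) forces C = false.
Unit clause (NOT A) forces A = false.
Unit clause (D) forces D = true.
That conflicts with the unit clause (NOT D).
Backtrack on B: now try B = true.
Unit clause (F) forces F = true.
That conflicts with the unit clause (NOT F).
Neither B = true nor B = false works.

UNSATISFIABLE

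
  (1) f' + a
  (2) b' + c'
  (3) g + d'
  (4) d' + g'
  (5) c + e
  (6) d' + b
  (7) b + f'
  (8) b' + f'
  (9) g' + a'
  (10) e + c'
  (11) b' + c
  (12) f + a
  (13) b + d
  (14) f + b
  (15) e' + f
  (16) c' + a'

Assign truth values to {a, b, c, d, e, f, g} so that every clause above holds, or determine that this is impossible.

UNSATISFIABLE

Branch on f: set f = 0.
The clause (a) is unit, so a = 1.
The clause (g') is unit, so g = 0.
The clause (d') is unit, so d = 0.
The clause (b) is unit, so b = 1.
The clause (c') is unit, so c = 0.
That conflicts with the unit clause (c).
Undo f and try f = 1.
The clause (a) is unit, so a = 1.
The clause (b) is unit, so b = 1.
That conflicts with the unit clause (b').
Neither f = 1 nor f = 0 works.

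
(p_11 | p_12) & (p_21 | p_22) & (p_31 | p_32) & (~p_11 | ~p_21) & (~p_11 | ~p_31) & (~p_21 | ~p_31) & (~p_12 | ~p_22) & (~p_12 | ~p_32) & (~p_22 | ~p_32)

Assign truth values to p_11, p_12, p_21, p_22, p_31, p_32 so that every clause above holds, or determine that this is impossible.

Branch on p_11: set p_11 = 1.
Unit clause (~p_21) forces p_21 = 0.
Unit clause (p_22) forces p_22 = 1.
Unit clause (~p_31) forces p_31 = 0.
Unit clause (p_32) forces p_32 = 1.
Now (~p_32) is unsatisfied and unit — conflict.
That branch fails; take p_11 = 0 instead.
Unit clause (p_12) forces p_12 = 1.
Unit clause (~p_22) forces p_22 = 0.
Unit clause (p_21) forces p_21 = 1.
Unit clause (~p_31) forces p_31 = 0.
Unit clause (p_32) forces p_32 = 1.
Now (~p_32) is unsatisfied and unit — conflict.
Either choice for p_11 ends in contradiction.

UNSATISFIABLE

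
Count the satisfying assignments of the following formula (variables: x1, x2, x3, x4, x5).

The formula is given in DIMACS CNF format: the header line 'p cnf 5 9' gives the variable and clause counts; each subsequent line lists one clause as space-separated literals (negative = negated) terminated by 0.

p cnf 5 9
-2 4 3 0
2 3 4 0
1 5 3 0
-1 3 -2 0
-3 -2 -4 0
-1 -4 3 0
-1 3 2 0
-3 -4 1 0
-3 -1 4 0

There are 2^5 = 32 truth assignments over (x1, x2, x3, x4, x5).
Split on x4. With x4 = True, the clauses containing x4 are satisfied and ¬x4 drops from the rest; 4 of the 2^4 = 16 assignments to the other variables satisfy what remains.
With x4 = False, by the same count on the reduced clause set, 4 assignments work.
Total: 4 + 4 = 8.

8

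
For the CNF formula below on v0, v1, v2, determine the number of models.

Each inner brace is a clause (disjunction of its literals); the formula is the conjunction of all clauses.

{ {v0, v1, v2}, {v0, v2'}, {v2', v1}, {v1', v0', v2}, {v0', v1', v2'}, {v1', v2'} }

2

There are 2^3 = 8 truth assignments over (v0, v1, v2).
Split on v0. With v0 = 1, the clauses containing v0 are satisfied and v0' drops from the rest; 1 of the 2^2 = 4 assignments to the other variables satisfy what remains.
With v0 = 0, by the same count on the reduced clause set, 1 assignment works.
(One model: v0=F, v1=T, v2=F.)
Total: 1 + 1 = 2.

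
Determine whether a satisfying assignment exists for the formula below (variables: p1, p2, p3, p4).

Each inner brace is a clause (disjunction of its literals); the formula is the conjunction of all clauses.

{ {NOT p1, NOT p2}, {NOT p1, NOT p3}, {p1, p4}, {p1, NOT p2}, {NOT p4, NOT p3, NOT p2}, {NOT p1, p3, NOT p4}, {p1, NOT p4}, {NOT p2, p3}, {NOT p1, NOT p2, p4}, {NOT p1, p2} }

Unsatisfiable

Branch on p1: set p1 = false.
The clause (p4) is unit, so p4 = true.
But (NOT p4) is also a unit clause — contradiction.
Backtrack on p1: now try p1 = true.
The clause (NOT p2) is unit, so p2 = false.
But (p2) is also a unit clause — contradiction.
Both values of p1 lead to a conflict.
No assignment satisfies every clause.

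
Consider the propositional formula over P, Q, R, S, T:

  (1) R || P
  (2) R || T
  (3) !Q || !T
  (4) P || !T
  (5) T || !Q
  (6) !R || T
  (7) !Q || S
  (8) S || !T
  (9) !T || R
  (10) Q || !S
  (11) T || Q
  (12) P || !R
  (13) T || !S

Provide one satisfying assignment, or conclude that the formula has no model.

Try R = true.
Unit clause (T) forces T = true.
Unit clause (!Q) forces Q = false.
Unit clause (P) forces P = true.
Unit clause (S) forces S = true.
But (!S) is also a unit clause — contradiction.
So R must be the other value — set R = false.
Unit clause (P) forces P = true.
Unit clause (T) forces T = true.
But (!T) is also a unit clause — contradiction.
Both values of R lead to a conflict.

UNSATISFIABLE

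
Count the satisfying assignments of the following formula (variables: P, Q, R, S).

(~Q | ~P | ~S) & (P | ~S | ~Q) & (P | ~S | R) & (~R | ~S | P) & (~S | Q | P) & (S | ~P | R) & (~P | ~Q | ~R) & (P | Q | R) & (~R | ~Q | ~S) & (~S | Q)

There are 2^4 = 16 truth assignments over (P, Q, R, S).
Check each against the 10 clauses (columns in the order P, Q, R, S):
  F F F F  ✗ fails (P | Q | R)
  F F F T  ✗ fails (P | ~S | R)
  F F T F  ✓ satisfies all
  F F T T  ✗ fails (~R | ~S | P)
  F T F F  ✓ satisfies all
  F T F T  ✗ fails (P | ~S | ~Q)
  F T T F  ✓ satisfies all
  F T T T  ✗ fails (P | ~S | ~Q)
  T F F F  ✗ fails (S | ~P | R)
  T F F T  ✗ fails (~S | Q)
  T F T F  ✓ satisfies all
  T F T T  ✗ fails (~S | Q)
  T T F F  ✗ fails (S | ~P | R)
  T T F T  ✗ fails (~Q | ~P | ~S)
  T T T F  ✗ fails (~P | ~Q | ~R)
  T T T T  ✗ fails (~Q | ~P | ~S)
4 of the 16 rows are models.

4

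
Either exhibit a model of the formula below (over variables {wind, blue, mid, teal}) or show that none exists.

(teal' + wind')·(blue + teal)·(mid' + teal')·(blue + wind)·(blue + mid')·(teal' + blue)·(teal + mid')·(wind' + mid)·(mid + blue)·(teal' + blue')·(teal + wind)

UNSATISFIABLE

Try teal = 0.
(blue) alone gives blue = 1.
(mid') alone gives mid = 0.
(wind') alone gives wind = 0.
Now (wind) is unsatisfied and unit — conflict.
Backtrack on teal: now try teal = 1.
(wind') alone gives wind = 0.
(mid') alone gives mid = 0.
(blue) alone gives blue = 1.
Now (blue') is unsatisfied and unit — conflict.
Both values of teal lead to a conflict.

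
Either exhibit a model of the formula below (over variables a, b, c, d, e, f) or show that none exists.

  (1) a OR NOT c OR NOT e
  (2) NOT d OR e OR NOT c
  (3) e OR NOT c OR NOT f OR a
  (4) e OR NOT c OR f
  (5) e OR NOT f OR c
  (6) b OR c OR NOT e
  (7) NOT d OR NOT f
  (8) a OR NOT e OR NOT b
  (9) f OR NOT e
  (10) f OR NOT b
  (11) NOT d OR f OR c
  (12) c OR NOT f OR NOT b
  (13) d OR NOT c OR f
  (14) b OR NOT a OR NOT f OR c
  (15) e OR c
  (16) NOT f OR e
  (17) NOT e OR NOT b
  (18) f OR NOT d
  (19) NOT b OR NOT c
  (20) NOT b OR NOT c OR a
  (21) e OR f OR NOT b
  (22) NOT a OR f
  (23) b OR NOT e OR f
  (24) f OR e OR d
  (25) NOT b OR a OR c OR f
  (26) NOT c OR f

a=true,  b=false,  c=true,  d=false,  e=true,  f=true

Try d = false.
Try f = true.
Unit clause (e) forces e = true.
Unit clause (NOT b) forces b = false.
Unit clause (c) forces c = true.
Unit clause (a) forces a = true.
This assignment satisfies each clause.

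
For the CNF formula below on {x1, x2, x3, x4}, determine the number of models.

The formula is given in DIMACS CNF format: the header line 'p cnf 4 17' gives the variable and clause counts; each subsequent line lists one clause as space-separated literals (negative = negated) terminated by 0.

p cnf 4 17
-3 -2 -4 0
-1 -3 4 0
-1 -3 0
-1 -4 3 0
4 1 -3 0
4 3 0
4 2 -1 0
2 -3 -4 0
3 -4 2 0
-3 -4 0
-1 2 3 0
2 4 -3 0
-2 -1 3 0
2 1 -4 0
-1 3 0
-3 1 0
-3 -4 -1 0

There are 2^4 = 16 truth assignments over (x1, x2, x3, x4).
Split on x1. With x1 = True, the clauses containing x1 are satisfied and ¬x1 drops from the rest; 0 of the 2^3 = 8 assignments to the other variables satisfy what remains.
With x1 = False, by the same count on the reduced clause set, 1 assignment works.
(One model: x1=F, x2=T, x3=F, x4=T.)
Total: 0 + 1 = 1.

1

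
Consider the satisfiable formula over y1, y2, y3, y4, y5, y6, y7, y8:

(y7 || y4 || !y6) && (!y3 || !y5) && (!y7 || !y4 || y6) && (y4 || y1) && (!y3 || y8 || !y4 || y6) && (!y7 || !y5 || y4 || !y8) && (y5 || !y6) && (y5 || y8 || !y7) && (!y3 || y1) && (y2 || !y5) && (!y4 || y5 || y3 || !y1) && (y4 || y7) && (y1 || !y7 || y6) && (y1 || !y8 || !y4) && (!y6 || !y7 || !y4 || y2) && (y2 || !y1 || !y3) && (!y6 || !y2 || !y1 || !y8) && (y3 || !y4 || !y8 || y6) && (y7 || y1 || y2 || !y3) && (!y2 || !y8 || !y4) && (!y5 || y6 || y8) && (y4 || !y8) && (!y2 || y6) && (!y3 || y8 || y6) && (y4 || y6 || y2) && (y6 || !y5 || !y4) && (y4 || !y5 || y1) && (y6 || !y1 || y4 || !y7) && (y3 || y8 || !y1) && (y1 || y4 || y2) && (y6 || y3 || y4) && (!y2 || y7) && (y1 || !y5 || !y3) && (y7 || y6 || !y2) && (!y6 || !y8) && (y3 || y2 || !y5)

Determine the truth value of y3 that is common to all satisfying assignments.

Suppose y3 = true.
Unit clause (!y5) forces y5 = false.
Unit clause (!y6) forces y6 = false.
Unit clause (y1) forces y1 = true.
Unit clause (y2) forces y2 = true.
But (!y2) is also a unit clause — contradiction.
So every satisfying assignment has y3 = False.

False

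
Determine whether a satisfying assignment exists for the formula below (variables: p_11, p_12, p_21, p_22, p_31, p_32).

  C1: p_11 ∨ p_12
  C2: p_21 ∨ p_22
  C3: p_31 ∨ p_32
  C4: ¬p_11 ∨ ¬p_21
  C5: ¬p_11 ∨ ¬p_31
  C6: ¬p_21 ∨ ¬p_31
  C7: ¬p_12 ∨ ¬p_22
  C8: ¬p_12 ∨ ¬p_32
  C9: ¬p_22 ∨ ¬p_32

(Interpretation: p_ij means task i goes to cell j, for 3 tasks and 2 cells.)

Case p_11 = True:
Unit clause (¬p_21) forces p_21 = False.
Unit clause (p_22) forces p_22 = True.
Unit clause (¬p_31) forces p_31 = False.
Unit clause (p_32) forces p_32 = True.
That conflicts with the unit clause (¬p_32).
Undo p_11 and try p_11 = False.
Unit clause (p_12) forces p_12 = True.
Unit clause (¬p_22) forces p_22 = False.
Unit clause (p_21) forces p_21 = True.
Unit clause (¬p_31) forces p_31 = False.
Unit clause (p_32) forces p_32 = True.
That conflicts with the unit clause (¬p_32).
Either choice for p_11 ends in contradiction.
No assignment satisfies every clause.

No, unsatisfiable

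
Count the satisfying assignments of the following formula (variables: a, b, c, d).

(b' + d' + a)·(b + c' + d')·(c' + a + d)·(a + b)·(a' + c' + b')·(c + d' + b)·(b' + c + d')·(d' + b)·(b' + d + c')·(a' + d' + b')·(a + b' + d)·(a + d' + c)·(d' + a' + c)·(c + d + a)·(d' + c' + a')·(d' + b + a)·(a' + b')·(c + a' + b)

There are 2^4 = 16 truth assignments over (a, b, c, d).
Check each against the 18 clauses (columns in the order a, b, c, d):
  F F F F  ✗ fails (a + b)
  F F F T  ✗ fails (a + b)
  F F T F  ✗ fails (c' + a + d)
  F F T T  ✗ fails (b + c' + d')
  F T F F  ✗ fails (a + b' + d)
  F T F T  ✗ fails (b' + d' + a)
  F T T F  ✗ fails (c' + a + d)
  F T T T  ✗ fails (b' + d' + a)
  T F F F  ✗ fails (c + a' + b)
  T F F T  ✗ fails (c + d' + b)
  T F T F  ✓ satisfies all
  T F T T  ✗ fails (b + c' + d')
  T T F F  ✗ fails (a' + b')
  T T F T  ✗ fails (b' + c + d')
  T T T F  ✗ fails (a' + c' + b')
  T T T T  ✗ fails (a' + c' + b')
1 of the 16 rows is a model.

1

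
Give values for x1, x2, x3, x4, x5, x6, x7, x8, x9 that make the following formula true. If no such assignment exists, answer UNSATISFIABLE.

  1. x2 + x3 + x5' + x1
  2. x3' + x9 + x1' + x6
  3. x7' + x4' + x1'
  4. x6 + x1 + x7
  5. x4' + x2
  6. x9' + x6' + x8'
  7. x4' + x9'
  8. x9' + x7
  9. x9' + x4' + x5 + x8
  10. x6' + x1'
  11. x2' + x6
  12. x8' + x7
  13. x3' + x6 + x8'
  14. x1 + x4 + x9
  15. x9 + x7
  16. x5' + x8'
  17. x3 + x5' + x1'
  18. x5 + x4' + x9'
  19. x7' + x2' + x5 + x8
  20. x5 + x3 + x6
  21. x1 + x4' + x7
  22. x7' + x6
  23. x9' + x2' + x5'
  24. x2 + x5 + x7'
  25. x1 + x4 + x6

x1=0, x2=0, x3=1, x4=0, x5=1, x6=1, x7=1, x8=0, x9=1

Try x4 = 0.
Try x9 = 1.
From the singleton clause (x7), x7 = 1.
From the singleton clause (x6), x6 = 1.
From the singleton clause (x8'), x8 = 0.
From the singleton clause (x1'), x1 = 0.
Try x2 = 0.
From the singleton clause (x5), x5 = 1.
From the singleton clause (x3), x3 = 1.
Every clause now holds.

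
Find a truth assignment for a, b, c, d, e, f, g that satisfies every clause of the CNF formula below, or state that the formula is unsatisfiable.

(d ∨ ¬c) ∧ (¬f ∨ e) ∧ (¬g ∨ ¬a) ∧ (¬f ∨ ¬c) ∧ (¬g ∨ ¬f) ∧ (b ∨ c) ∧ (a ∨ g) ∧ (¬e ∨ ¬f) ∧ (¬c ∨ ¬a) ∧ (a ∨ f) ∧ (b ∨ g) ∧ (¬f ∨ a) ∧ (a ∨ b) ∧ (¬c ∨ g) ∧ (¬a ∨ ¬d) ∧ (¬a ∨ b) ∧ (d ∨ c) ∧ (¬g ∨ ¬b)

UNSATISFIABLE

Branch on d: set d = True.
Unit clause (¬a) forces a = False.
Unit clause (g) forces g = True.
Unit clause (¬f) forces f = False.
But (f) is also a unit clause — contradiction.
That branch fails; take d = False instead.
Unit clause (¬c) forces c = False.
But (c) is also a unit clause — contradiction.
Neither d = True nor d = False works.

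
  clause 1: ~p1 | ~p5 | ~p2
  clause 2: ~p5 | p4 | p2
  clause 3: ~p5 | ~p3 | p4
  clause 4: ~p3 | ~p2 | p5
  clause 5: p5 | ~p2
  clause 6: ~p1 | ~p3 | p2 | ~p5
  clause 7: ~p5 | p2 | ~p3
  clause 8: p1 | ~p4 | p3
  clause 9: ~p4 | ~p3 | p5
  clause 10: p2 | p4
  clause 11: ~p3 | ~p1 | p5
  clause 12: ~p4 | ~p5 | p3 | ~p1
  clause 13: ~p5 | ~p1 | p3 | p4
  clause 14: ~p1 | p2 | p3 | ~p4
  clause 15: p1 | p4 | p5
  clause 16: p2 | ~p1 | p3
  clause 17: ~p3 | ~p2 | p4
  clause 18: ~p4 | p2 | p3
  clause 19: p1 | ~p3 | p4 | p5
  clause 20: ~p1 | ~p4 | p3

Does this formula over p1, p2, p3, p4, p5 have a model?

Branch on p5: set p5 = 1.
Branch on p1: set p1 = 0.
Branch on p4: set p4 = 0.
From the singleton clause (p2), p2 = 1.
From the singleton clause (~p3), p3 = 0.
All clauses are satisfied.
A satisfying assignment: p1 ↦ 0, p2 ↦ 1, p3 ↦ 0, p4 ↦ 0, p5 ↦ 1.

Satisfiable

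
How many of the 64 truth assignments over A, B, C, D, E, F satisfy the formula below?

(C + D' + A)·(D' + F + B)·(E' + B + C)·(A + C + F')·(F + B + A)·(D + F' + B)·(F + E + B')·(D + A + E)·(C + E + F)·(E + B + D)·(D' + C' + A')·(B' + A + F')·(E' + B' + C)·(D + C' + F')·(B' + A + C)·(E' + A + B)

8

There are 2^6 = 64 truth assignments over (A, B, C, D, E, F).
Split on C. With C = 1, the clauses containing C are satisfied and C' drops from the rest; 5 of the 2^5 = 32 assignments to the other variables satisfy what remains.
With C = 0, by the same count on the reduced clause set, 3 assignments work.
(One model: A=F, B=F, C=T, D=T, E=F, F=T.)
Total: 5 + 3 = 8.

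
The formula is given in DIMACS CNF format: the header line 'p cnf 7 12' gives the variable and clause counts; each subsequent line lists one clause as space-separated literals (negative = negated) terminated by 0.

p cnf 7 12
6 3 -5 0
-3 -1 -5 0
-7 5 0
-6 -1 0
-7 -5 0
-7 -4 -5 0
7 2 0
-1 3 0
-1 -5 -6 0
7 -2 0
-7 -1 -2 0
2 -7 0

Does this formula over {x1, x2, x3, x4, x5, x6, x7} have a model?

Try x7 = False.
(x2) alone gives x2 = True.
Now (¬x2) is unsatisfied and unit — conflict.
So x7 must be the other value — set x7 = True.
(x5) alone gives x5 = True.
Now (¬x5) is unsatisfied and unit — conflict.
Both values of x7 lead to a conflict.
No assignment satisfies every clause.

No, unsatisfiable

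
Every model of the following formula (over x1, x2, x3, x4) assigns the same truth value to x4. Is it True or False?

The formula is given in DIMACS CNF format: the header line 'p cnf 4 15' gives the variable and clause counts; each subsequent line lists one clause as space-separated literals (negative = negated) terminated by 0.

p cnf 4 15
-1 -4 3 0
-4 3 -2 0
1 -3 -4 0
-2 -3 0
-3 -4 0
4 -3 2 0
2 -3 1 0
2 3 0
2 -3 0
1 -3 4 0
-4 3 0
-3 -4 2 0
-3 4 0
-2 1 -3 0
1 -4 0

Suppose x4 = True.
From the singleton clause (¬x3), x3 = False.
Now (x3) is unsatisfied and unit — conflict.
So every satisfying assignment has x4 = False.

False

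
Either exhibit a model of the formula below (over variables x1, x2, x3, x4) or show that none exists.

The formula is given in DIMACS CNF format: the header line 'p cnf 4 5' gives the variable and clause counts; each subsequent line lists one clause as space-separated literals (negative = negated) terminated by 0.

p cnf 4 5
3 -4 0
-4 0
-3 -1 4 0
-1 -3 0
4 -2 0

(¬x4) alone gives x4 = False.
(¬x2) alone gives x2 = False.
Case x3 = False:
All clauses hold; x1 can take either value.

x1=False; x2=False; x3=False; x4=False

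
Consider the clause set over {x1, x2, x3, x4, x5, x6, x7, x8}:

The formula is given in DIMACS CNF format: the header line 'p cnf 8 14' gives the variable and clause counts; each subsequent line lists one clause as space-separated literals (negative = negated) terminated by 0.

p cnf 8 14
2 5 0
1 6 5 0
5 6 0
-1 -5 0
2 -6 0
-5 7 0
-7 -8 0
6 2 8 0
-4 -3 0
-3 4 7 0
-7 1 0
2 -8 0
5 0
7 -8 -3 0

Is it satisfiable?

From the singleton clause (x5), x5 = True.
From the singleton clause (¬x1), x1 = False.
From the singleton clause (x7), x7 = True.
But (¬x7) is also a unit clause — contradiction.
No assignment satisfies every clause.

No, unsatisfiable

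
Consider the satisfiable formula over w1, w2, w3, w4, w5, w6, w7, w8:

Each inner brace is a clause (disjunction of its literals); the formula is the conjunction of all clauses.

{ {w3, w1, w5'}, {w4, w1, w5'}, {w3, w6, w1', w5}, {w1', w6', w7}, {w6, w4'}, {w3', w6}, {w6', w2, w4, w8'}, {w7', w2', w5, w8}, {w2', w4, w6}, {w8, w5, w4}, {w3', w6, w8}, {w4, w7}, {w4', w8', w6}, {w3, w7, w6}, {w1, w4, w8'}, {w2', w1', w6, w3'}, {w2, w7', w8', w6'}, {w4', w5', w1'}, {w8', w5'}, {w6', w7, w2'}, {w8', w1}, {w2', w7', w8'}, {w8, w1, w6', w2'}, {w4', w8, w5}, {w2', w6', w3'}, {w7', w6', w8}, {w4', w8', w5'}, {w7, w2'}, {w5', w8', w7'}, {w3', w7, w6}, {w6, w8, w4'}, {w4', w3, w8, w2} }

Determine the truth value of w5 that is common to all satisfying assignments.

True

Suppose w5 = 0.
Case w6 = 1:
Case w1 = 0:
(w8') alone gives w8 = 0.
(w4) alone gives w4 = 1.
That conflicts with the unit clause (w4').
So w1 must be the other value — set w1 = 1.
(w7) alone gives w7 = 1.
(w8) alone gives w8 = 1.
(w2) alone gives w2 = 1.
That conflicts with the unit clause (w2').
Either choice for w1 ends in contradiction.
So w6 must be the other value — set w6 = 0.
(w4') alone gives w4 = 0.
(w3') alone gives w3 = 0.
(w1') alone gives w1 = 0.
(w2') alone gives w2 = 0.
(w8) alone gives w8 = 1.
That conflicts with the unit clause (w8').
Either choice for w6 ends in contradiction.
So every satisfying assignment has w5 = True.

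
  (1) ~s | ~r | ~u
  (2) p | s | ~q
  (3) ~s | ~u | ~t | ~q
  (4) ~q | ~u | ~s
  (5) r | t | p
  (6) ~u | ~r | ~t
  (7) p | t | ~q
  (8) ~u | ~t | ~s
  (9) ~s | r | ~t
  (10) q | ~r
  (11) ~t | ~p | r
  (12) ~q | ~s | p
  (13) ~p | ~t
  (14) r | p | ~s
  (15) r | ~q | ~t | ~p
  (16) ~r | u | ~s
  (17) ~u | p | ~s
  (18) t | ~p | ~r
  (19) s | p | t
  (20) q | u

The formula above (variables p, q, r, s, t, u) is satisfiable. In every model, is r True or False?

False

Suppose r = 1.
(q) alone gives q = 1.
Branch on s: set s = 0.
(p) alone gives p = 1.
(~t) alone gives t = 0.
That conflicts with the unit clause (t).
Backtrack on s: now try s = 1.
(~u) alone gives u = 0.
That conflicts with the unit clause (u).
Either choice for s ends in contradiction.
So every satisfying assignment has r = False.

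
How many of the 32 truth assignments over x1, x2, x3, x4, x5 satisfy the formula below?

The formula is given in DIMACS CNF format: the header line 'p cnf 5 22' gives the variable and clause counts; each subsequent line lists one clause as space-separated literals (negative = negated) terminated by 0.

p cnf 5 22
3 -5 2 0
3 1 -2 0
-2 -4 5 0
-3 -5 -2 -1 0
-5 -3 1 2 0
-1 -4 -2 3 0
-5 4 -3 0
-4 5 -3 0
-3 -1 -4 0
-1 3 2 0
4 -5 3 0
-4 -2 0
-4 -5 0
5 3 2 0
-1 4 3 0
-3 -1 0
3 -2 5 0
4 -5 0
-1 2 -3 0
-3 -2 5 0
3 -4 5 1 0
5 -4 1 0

1

There are 2^5 = 32 truth assignments over (x1, x2, x3, x4, x5).
Split on x1. With x1 = True, the clauses containing x1 are satisfied and ¬x1 drops from the rest; 0 of the 2^4 = 16 assignments to the other variables satisfy what remains.
With x1 = False, by the same count on the reduced clause set, 1 assignment works.
(One model: x1=F, x2=F, x3=T, x4=F, x5=F.)
Total: 0 + 1 = 1.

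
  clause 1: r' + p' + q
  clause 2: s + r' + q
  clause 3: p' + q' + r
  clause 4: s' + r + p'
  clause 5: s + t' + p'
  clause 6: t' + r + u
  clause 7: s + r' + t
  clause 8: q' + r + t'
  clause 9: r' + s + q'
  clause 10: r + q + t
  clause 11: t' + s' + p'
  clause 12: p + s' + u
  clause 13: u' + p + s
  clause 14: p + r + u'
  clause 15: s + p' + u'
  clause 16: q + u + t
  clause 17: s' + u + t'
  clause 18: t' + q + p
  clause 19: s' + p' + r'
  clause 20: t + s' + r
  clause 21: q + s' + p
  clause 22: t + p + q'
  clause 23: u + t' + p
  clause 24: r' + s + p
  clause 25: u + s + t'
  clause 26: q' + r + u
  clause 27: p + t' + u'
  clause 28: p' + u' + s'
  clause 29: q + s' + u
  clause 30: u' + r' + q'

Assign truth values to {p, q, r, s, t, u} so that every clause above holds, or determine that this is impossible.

Suppose r = 0.
Suppose p = 0.
The clause (u') is unit, so u = 0.
The clause (t') is unit, so t = 0.
The clause (q) is unit, so q = 1.
That conflicts with the unit clause (q').
Backtrack on p: now try p = 1.
The clause (q') is unit, so q = 0.
The clause (s') is unit, so s = 0.
The clause (t') is unit, so t = 0.
That conflicts with the unit clause (t).
Either choice for p ends in contradiction.
Backtrack on r: now try r = 1.
Suppose p = 0.
The clause (s) is unit, so s = 1.
The clause (u) is unit, so u = 1.
The clause (q) is unit, so q = 1.
That conflicts with the unit clause (q').
Backtrack on p: now try p = 1.
The clause (q) is unit, so q = 1.
The clause (s) is unit, so s = 1.
That conflicts with the unit clause (s').
Either choice for p ends in contradiction.
Either choice for r ends in contradiction.

UNSATISFIABLE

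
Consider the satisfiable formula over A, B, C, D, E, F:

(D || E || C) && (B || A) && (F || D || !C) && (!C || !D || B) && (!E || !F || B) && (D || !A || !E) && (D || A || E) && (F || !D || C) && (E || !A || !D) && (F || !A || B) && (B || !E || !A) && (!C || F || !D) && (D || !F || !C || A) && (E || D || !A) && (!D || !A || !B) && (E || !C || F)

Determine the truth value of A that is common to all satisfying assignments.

False

Suppose A = true.
Try D = true.
Unit clause (E) forces E = true.
Unit clause (B) forces B = true.
But (!B) is also a unit clause — contradiction.
So D must be the other value — set D = false.
Unit clause (!E) forces E = false.
But (E) is also a unit clause — contradiction.
Both values of D lead to a conflict.
So every satisfying assignment has A = False.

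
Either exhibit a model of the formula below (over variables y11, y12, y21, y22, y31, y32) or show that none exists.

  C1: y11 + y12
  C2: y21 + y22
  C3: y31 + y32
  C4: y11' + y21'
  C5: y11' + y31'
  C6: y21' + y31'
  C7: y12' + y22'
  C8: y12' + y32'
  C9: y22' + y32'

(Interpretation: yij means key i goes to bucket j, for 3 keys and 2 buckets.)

Suppose y11 = 1.
The clause (y21') is unit, so y21 = 0.
The clause (y22) is unit, so y22 = 1.
The clause (y31') is unit, so y31 = 0.
The clause (y32) is unit, so y32 = 1.
That conflicts with the unit clause (y32').
That branch fails; take y11 = 0 instead.
The clause (y12) is unit, so y12 = 1.
The clause (y22') is unit, so y22 = 0.
The clause (y21) is unit, so y21 = 1.
The clause (y31') is unit, so y31 = 0.
The clause (y32) is unit, so y32 = 1.
That conflicts with the unit clause (y32').
Both values of y11 lead to a conflict.

UNSATISFIABLE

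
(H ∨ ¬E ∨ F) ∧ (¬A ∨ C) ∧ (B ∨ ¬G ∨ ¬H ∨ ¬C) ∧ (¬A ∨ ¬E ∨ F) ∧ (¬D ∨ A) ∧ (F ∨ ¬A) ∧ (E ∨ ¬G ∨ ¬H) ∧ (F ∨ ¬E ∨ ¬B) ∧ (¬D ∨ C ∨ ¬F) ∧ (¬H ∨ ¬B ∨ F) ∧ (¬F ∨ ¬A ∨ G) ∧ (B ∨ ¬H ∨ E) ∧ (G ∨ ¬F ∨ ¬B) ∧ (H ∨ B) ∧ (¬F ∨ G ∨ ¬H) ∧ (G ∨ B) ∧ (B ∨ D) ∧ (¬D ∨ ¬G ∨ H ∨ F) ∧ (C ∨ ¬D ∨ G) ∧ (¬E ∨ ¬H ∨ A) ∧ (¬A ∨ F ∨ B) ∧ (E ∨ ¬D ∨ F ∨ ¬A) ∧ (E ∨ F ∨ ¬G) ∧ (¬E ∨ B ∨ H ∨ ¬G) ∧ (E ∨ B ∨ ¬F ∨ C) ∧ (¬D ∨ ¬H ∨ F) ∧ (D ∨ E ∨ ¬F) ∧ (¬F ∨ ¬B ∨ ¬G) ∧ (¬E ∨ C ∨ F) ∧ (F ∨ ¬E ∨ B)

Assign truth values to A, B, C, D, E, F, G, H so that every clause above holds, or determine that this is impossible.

A: False,  B: True,  C: True,  D: False,  E: False,  F: False,  G: False,  H: False

Case A = False:
(¬D) alone gives D = False.
(B) alone gives B = True.
Case F = False:
(¬E) alone gives E = False.
(¬H) alone gives H = False.
(¬G) alone gives G = False.
No clause remains; C is free.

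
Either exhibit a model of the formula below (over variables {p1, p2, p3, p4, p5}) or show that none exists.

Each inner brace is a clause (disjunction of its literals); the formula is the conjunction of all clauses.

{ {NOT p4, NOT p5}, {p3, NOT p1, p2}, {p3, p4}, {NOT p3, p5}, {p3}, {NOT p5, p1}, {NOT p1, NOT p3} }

The clause (p3) is unit, so p3 = true.
The clause (p5) is unit, so p5 = true.
The clause (NOT p4) is unit, so p4 = false.
The clause (p1) is unit, so p1 = true.
That conflicts with the unit clause (NOT p1).

UNSATISFIABLE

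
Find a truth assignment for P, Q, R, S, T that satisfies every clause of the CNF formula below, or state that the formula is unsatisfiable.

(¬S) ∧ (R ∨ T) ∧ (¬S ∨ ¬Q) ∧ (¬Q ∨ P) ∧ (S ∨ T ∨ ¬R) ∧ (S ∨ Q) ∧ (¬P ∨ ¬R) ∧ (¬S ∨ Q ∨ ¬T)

Unit clause (¬S) forces S = False.
Unit clause (Q) forces Q = True.
Unit clause (P) forces P = True.
Unit clause (¬R) forces R = False.
Unit clause (T) forces T = True.
This assignment satisfies each clause.

P=True,  Q=True,  R=False,  S=False,  T=True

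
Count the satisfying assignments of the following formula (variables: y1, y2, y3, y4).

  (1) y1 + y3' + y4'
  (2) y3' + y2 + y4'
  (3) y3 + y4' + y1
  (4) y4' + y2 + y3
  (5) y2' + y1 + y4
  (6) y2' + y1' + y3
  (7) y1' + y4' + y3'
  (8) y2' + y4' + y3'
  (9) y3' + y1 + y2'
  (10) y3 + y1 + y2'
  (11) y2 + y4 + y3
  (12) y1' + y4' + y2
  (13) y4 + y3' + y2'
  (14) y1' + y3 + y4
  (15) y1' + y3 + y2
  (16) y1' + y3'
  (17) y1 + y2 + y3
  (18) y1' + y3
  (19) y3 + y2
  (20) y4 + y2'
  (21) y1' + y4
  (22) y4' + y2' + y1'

There are 2^4 = 16 truth assignments over (y1, y2, y3, y4).
Check each against the 22 clauses (columns in the order y1, y2, y3, y4):
  F F F F  ✗ fails (y2 + y4 + y3)
  F F F T  ✗ fails (y3 + y4' + y1)
  F F T F  ✓ satisfies all
  F F T T  ✗ fails (y1 + y3' + y4')
  F T F F  ✗ fails (y2' + y1 + y4)
  F T F T  ✗ fails (y3 + y4' + y1)
  F T T F  ✗ fails (y2' + y1 + y4)
  F T T T  ✗ fails (y1 + y3' + y4')
  T F F F  ✗ fails (y2 + y4 + y3)
  T F F T  ✗ fails (y4' + y2 + y3)
  T F T F  ✗ fails (y1' + y3')
  T F T T  ✗ fails (y3' + y2 + y4')
  T T F F  ✗ fails (y2' + y1' + y3)
  T T F T  ✗ fails (y2' + y1' + y3)
  T T T F  ✗ fails (y4 + y3' + y2')
  T T T T  ✗ fails (y1' + y4' + y3')
1 of the 16 rows is a model.

1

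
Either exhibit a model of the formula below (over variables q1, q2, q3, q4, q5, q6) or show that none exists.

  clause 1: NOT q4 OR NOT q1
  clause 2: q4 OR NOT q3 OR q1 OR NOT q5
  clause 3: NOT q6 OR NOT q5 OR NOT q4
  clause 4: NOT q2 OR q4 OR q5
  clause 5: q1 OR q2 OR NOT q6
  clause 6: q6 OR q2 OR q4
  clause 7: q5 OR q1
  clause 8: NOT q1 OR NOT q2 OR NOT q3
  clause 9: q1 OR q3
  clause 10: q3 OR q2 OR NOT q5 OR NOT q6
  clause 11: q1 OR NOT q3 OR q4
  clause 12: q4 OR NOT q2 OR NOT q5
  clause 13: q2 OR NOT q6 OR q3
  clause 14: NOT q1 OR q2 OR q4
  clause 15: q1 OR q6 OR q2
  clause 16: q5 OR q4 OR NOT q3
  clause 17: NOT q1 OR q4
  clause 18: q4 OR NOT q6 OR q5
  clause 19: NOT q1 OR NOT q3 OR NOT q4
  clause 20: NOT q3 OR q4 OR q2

q1=false, q2=true, q3=true, q4=true, q5=true, q6=false

Try q4 = true.
The clause (NOT q1) is unit, so q1 = false.
The clause (q5) is unit, so q5 = true.
The clause (NOT q6) is unit, so q6 = false.
The clause (q3) is unit, so q3 = true.
The clause (q2) is unit, so q2 = true.
All clauses are satisfied.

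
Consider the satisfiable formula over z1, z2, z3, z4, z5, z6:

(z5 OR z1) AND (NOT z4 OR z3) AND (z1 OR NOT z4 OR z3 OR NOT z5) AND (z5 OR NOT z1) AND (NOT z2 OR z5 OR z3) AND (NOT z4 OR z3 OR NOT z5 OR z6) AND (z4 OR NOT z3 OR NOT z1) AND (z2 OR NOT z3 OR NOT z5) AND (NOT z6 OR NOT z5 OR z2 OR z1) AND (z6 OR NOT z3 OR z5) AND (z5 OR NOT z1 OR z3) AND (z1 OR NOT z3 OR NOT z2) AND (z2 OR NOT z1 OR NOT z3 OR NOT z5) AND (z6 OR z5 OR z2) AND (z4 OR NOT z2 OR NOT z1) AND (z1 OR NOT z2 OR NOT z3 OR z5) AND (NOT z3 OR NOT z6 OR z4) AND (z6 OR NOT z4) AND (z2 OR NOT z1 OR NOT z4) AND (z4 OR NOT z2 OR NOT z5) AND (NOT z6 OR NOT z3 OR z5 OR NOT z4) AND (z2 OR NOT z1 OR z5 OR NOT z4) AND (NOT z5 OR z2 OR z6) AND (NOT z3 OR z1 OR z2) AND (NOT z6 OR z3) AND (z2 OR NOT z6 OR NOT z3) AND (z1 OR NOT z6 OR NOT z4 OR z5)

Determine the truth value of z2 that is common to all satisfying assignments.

Suppose z2 = false.
Try z5 = true.
The clause (NOT z3) is unit, so z3 = false.
The clause (NOT z4) is unit, so z4 = false.
The clause (z6) is unit, so z6 = true.
But (NOT z6) is also a unit clause — contradiction.
That branch fails; take z5 = false instead.
The clause (z1) is unit, so z1 = true.
But (NOT z1) is also a unit clause — contradiction.
Neither z5 = true nor z5 = false works.
So every satisfying assignment has z2 = True.

True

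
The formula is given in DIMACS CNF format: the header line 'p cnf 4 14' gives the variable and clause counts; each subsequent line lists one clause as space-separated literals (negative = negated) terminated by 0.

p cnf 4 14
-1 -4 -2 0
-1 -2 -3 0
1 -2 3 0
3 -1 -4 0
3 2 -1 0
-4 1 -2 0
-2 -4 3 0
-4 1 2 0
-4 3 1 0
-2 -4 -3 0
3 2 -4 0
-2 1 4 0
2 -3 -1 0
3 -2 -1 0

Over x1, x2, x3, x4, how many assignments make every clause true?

There are 2^4 = 16 truth assignments over (x1, x2, x3, x4).
Check each against the 14 clauses (columns in the order x1, x2, x3, x4):
  F F F F  ✓ satisfies all
  F F F T  ✗ fails (¬x4 ∨ x1 ∨ x2)
  F F T F  ✓ satisfies all
  F F T T  ✗ fails (¬x4 ∨ x1 ∨ x2)
  F T F F  ✗ fails (x1 ∨ ¬x2 ∨ x3)
  F T F T  ✗ fails (x1 ∨ ¬x2 ∨ x3)
  F T T F  ✗ fails (¬x2 ∨ x1 ∨ x4)
  F T T T  ✗ fails (¬x4 ∨ x1 ∨ ¬x2)
  T F F F  ✗ fails (x3 ∨ x2 ∨ ¬x1)
  T F F T  ✗ fails (x3 ∨ ¬x1 ∨ ¬x4)
  T F T F  ✗ fails (x2 ∨ ¬x3 ∨ ¬x1)
  T F T T  ✗ fails (x2 ∨ ¬x3 ∨ ¬x1)
  T T F F  ✗ fails (x3 ∨ ¬x2 ∨ ¬x1)
  T T F T  ✗ fails (¬x1 ∨ ¬x4 ∨ ¬x2)
  T T T F  ✗ fails (¬x1 ∨ ¬x2 ∨ ¬x3)
  T T T T  ✗ fails (¬x1 ∨ ¬x4 ∨ ¬x2)
2 of the 16 rows are models.

2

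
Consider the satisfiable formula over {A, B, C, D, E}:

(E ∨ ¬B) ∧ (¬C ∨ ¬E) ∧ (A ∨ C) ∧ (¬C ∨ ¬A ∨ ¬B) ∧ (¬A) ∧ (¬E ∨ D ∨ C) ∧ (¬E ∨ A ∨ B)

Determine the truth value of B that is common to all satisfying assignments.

Suppose B = True.
The clause (E) is unit, so E = True.
The clause (¬C) is unit, so C = False.
The clause (A) is unit, so A = True.
Now (¬A) is unsatisfied and unit — conflict.
So every satisfying assignment has B = False.

False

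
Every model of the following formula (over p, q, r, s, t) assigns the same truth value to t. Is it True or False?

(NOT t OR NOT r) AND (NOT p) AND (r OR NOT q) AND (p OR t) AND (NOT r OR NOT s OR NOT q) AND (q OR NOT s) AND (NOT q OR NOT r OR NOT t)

Suppose t = false.
From the singleton clause (NOT p), p = false.
But (p) is also a unit clause — contradiction.
So every satisfying assignment has t = True.

True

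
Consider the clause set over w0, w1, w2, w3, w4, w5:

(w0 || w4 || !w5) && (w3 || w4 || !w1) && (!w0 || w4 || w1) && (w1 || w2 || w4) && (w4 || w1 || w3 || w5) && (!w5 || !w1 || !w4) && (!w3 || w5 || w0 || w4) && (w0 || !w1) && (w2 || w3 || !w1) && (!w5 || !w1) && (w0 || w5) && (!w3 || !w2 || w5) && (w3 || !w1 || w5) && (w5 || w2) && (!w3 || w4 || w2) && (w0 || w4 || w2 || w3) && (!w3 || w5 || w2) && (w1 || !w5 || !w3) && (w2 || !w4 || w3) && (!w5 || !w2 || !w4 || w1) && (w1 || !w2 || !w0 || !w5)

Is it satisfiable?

Branch on w0: set w0 = true.
Branch on w4: set w4 = true.
Branch on w5: set w5 = false.
(w2) alone gives w2 = true.
(!w3) alone gives w3 = false.
(!w1) alone gives w1 = false.
Every clause now holds.
A satisfying assignment: w0 ↦ true; w1 ↦ false; w2 ↦ true; w3 ↦ false; w4 ↦ true; w5 ↦ false.

Satisfiable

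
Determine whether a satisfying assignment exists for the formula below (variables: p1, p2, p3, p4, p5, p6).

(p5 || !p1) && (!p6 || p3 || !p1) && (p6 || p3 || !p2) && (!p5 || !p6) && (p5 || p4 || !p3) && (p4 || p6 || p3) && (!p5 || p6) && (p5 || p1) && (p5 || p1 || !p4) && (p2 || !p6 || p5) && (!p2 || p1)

Unsatisfiable

Suppose p5 = true.
(!p6) alone gives p6 = false.
That conflicts with the unit clause (p6).
Backtrack on p5: now try p5 = false.
(!p1) alone gives p1 = false.
That conflicts with the unit clause (p1).
Both values of p5 lead to a conflict.
No assignment satisfies every clause.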